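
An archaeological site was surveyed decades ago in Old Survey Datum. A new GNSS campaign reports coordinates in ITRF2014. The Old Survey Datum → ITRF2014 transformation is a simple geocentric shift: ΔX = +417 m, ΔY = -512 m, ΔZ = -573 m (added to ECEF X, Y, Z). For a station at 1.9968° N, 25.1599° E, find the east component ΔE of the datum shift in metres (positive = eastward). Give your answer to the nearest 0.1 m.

At φ = 1.9968°, λ = 25.1599°: sin φ = 0.034844, cos φ = 0.999393, sin λ = 0.425146, cos λ = 0.905125.
ΔE = −sin λ·ΔX + cos λ·ΔY = −(0.425146)·(417) + (0.905125)·(-512) = -640.71 m.

ΔE = -640.7 m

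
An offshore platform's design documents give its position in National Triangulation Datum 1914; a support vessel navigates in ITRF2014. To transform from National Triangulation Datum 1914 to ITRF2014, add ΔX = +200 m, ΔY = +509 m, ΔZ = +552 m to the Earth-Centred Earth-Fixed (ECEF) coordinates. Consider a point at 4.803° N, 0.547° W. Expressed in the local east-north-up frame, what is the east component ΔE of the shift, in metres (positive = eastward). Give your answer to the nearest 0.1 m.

ΔE = 510.9 m

At φ = 4.803°, λ = -0.547°: sin φ = 0.083730, cos φ = 0.996488, sin λ = -0.009547, cos λ = 0.999954.
ΔE = −sin λ·ΔX + cos λ·ΔY = −(-0.009547)·(200) + (0.999954)·(509) = 510.89 m.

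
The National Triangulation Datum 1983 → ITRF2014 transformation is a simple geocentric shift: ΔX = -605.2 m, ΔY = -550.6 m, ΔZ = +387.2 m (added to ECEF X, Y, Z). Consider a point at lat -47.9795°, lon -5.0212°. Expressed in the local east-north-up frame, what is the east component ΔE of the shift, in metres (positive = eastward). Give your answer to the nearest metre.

At φ = -47.9795°, λ = -5.0212°: sin φ = -0.742905, cos φ = 0.669396, sin λ = -0.087524, cos λ = 0.996162.
ΔE = −sin λ·ΔX + cos λ·ΔY = −(-0.087524)·(-605.2) + (0.996162)·(-550.6) = -601.46 m.

ΔE = -601 m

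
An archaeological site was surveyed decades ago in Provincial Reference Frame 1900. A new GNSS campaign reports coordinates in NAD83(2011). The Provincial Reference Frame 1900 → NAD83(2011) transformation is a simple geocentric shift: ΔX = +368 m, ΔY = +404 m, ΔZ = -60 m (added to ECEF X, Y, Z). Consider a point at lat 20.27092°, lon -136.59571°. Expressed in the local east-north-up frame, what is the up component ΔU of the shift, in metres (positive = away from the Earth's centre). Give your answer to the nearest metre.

ΔU = -532 m

At φ = 20.27092°, λ = -136.59571°: sin φ = 0.346460, cos φ = 0.938065, sin λ = -0.687142, cos λ = -0.726523.
ΔU = cos φ cos λ·ΔX + cos φ sin λ·ΔY + sin φ·ΔZ = (0.938065)(-0.726523)(368) + (0.938065)(-0.687142)(404) + (0.346460)(-60) = -532.00 m.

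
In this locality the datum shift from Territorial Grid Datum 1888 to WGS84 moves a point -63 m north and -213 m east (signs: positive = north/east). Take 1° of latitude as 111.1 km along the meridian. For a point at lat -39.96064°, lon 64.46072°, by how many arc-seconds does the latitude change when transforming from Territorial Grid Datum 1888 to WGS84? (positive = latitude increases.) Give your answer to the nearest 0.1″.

Δφ = -2.0″

1° of latitude = 111.1 km, so Δφ = -63.0 / 111100 = -0.0005671° = -2.041″.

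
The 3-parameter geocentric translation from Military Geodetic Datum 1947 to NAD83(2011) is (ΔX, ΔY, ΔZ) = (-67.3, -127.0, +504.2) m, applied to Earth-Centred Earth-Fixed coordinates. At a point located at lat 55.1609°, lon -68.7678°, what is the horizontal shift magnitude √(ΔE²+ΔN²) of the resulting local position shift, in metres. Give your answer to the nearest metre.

237 m

At φ = 55.1609°, λ = -68.7678°: sin φ = 0.820760, cos φ = 0.571274, sin λ = -0.932120, cos λ = 0.362148.
ΔE = −sin λ·ΔX + cos λ·ΔY = −(-0.932120)·(-67.3) + (0.362148)·(-127.0) = -108.72 m.
ΔN = −sin φ cos λ·ΔX − sin φ sin λ·ΔY + cos φ·ΔZ = −(0.820760)(0.362148)(-67.3) − (0.820760)(-0.932120)(-127.0) + (0.571274)(504.2) = 210.88 m.
Horizontal magnitude = √(ΔE² + ΔN²) = √((-108.72)² + 210.88²) = 237.26 m.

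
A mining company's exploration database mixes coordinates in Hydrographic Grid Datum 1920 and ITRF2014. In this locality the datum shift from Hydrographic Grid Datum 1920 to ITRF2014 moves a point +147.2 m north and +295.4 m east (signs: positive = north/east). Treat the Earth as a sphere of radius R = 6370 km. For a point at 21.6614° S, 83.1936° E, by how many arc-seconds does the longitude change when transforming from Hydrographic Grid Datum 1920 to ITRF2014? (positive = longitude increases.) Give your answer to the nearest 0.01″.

Δλ = 10.29″

At latitude -21.6614°, cos φ = 0.929381.
One radian of longitude at latitude φ spans R cos φ, so Δλ = ΔE / (R cos φ) = 295.4 / (6370000 × 0.929381) = 4.9897e-05 rad = 10.292″.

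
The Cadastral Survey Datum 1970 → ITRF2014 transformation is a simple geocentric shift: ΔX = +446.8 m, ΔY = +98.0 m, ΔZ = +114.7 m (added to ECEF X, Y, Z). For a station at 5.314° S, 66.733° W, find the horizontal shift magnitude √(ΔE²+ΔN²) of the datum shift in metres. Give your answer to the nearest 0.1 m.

At φ = -5.314°, λ = -66.733°: sin φ = -0.092614, cos φ = 0.995702, sin λ = -0.918674, cos λ = 0.395016.
ΔE = −sin λ·ΔX + cos λ·ΔY = −(-0.918674)·(446.8) + (0.395016)·(98.0) = 449.18 m.
ΔN = −sin φ cos λ·ΔX − sin φ sin λ·ΔY + cos φ·ΔZ = −(-0.092614)(0.395016)(446.8) − (-0.092614)(-0.918674)(98.0) + (0.995702)(114.7) = 122.21 m.
Horizontal magnitude = √(ΔE² + ΔN²) = √(449.18² + 122.21²) = 465.50 m.

465.5 m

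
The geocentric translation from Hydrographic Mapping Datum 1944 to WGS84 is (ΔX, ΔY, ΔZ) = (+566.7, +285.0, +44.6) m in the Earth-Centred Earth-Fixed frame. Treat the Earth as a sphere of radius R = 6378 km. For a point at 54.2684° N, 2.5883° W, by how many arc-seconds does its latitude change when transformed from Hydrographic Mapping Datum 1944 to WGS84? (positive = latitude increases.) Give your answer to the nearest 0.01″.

Δφ = -13.68″

sin φ = 0.811762, cos φ = 0.583989, sin λ = -0.045159, cos λ = 0.998980.
North component: ΔN = −sin φ cos λ·ΔX − sin φ sin λ·ΔY + cos φ·ΔZ = −(0.811762)(0.998980)(566.7) − (0.811762)(-0.045159)(285.0) + (0.583989)(44.6) = -423.06 m.
1° of latitude spans πR/180 = 111317 m, so Δφ = -423.06 / 111317 × 3600 = -13.682″.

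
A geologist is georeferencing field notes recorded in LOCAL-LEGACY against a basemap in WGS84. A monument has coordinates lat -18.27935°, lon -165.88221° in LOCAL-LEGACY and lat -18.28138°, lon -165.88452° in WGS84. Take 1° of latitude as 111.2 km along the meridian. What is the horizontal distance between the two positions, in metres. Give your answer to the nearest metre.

332 m

Δφ = -18.28138° − -18.27935° = -0.00203°; Δλ = -165.88452° − -165.88221° = -0.00231°.
ΔN = Δφ × 111200 = -225.7 m; ΔE = Δλ × 111200 × cos(-18.27935°) = -0.00231 × 111200 × 0.949539 = -243.9 m.
Distance = √(ΔE² + ΔN²) = √((-243.9)² + (-225.7)²) = 332.3 m.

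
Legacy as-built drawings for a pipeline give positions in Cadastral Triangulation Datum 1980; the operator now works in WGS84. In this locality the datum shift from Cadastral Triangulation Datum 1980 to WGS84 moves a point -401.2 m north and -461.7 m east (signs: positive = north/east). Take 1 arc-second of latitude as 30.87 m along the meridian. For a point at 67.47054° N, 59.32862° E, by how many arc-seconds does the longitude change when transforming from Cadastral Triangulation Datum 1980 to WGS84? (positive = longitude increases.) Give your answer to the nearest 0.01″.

At latitude 67.47054°, cos φ = 0.383158.
1″ of longitude at this latitude = 30.87 × cos φ = 11.8281 m, so Δλ = -461.7 / 11.8281 = -39.034″.

Δλ = -39.03″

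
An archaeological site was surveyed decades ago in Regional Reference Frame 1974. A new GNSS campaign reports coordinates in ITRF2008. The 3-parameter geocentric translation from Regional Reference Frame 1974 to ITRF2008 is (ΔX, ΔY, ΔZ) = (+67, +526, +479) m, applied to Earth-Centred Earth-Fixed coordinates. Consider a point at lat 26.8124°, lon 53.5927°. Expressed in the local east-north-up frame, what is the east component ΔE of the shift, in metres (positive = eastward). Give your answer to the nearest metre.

ΔE = 258 m

At φ = 26.8124°, λ = 53.5927°: sin φ = 0.451071, cos φ = 0.892488, sin λ = 0.804818, cos λ = 0.593521.
ΔE = −sin λ·ΔX + cos λ·ΔY = −(0.804818)·(67) + (0.593521)·(526) = 258.27 m.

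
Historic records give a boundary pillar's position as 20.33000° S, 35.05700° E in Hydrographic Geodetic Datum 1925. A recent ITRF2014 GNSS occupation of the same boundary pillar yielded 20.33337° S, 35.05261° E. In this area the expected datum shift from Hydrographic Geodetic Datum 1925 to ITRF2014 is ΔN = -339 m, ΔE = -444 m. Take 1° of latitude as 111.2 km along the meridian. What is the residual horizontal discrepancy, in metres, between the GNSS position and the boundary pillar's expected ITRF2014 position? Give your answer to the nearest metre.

38 m

Observed coordinate differences: Δφ = -0.00337°, Δλ = -0.00439°.
Converting to metres (1° lat = 111200 m, cos φ = 0.937707): observed ΔN = -374.7 m, observed ΔE = -457.8 m.
Subtracting the expected shift leaves a residual of -374.7 − (-339) = -35.7 m north and -457.8 − (-444) = -13.8 m east.
Residual distance = √((-35.7)² + (-13.8)²) = 38.3 m.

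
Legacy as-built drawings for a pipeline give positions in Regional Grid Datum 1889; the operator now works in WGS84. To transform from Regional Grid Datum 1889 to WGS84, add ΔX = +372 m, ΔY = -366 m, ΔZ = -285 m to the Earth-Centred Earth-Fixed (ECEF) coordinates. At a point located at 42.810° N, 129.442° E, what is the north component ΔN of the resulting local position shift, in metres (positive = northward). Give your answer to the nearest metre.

ΔN = 144 m

At φ = 42.810°, λ = 129.442°: sin φ = 0.679569, cos φ = 0.733611, sin λ = 0.772268, cos λ = -0.635297.
ΔN = −sin φ cos λ·ΔX − sin φ sin λ·ΔY + cos φ·ΔZ = −(0.679569)(-0.635297)(372) − (0.679569)(0.772268)(-366) + (0.733611)(-285) = 143.60 m.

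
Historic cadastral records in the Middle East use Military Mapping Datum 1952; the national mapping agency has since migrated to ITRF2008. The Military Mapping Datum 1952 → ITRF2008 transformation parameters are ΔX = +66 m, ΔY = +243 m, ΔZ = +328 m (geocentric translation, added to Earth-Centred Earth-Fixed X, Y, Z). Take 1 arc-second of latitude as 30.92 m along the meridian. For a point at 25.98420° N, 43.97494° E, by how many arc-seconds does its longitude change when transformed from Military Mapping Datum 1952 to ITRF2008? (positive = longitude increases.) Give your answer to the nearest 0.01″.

sin φ = 0.438123, cos φ = 0.898915, sin λ = 0.694344, cos λ = 0.719644.
East component: ΔE = −sin λ·ΔX + cos λ·ΔY = −(0.694344)(66) + (0.719644)(243) = 129.05 m.
1° of latitude spans 3600 × 30.92 = 111312 m; at latitude φ, 1° of longitude spans that × cos φ = 100060.0 m, so Δλ = 129.05 / 100060.0 × 3600 = 4.643″.

Δλ = 4.64″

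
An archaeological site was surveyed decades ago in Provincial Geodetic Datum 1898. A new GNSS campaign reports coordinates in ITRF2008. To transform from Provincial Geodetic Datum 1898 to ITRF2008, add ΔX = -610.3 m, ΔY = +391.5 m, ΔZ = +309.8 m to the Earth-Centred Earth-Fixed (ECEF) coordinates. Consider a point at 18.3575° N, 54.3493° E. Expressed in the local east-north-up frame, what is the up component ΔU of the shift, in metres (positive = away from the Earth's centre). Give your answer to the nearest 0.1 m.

The local up (radial) axis is (cos φ cos λ, cos φ sin λ, sin φ), giving ΔU = -337.607 + 301.938 + 97.570 = 61.90 m.

ΔU = 61.9 m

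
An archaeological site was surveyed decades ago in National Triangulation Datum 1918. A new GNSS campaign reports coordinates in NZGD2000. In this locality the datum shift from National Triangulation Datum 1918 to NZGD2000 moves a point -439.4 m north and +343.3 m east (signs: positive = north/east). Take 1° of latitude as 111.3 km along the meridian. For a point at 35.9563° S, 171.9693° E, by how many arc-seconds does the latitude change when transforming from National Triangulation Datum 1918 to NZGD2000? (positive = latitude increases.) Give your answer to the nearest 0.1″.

1° of latitude = 111.3 km, so Δφ = -439.4 / 111300 = -0.0039479° = -14.212″.

Δφ = -14.2″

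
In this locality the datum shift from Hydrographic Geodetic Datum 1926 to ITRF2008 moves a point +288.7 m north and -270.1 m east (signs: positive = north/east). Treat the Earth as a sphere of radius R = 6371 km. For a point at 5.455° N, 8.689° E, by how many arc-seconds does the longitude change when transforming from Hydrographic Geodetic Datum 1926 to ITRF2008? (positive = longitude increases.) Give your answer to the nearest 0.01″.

At latitude 5.455°, cos φ = 0.995471.
One radian of longitude at latitude φ spans R cos φ, so Δλ = ΔE / (R cos φ) = -270.1 / (6371000 × 0.995471) = -4.2588e-05 rad = -8.784″.

Δλ = -8.78″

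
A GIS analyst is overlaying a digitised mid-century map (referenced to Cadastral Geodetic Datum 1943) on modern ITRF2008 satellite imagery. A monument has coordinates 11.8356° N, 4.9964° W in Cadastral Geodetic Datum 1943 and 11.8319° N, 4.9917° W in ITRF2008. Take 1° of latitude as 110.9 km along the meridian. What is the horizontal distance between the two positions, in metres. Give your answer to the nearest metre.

655 m

Δφ = 11.8319° − 11.8356° = -0.0037°; Δλ = -4.9917° − -4.9964° = +0.0047°.
ΔN = Δφ × 110900 = -410.3 m; ΔE = Δλ × 110900 × cos(11.8356°) = +0.0047 × 110900 × 0.978740 = 510.1 m.
Distance = √(ΔE² + ΔN²) = √(510.1² + (-410.3)²) = 654.7 m.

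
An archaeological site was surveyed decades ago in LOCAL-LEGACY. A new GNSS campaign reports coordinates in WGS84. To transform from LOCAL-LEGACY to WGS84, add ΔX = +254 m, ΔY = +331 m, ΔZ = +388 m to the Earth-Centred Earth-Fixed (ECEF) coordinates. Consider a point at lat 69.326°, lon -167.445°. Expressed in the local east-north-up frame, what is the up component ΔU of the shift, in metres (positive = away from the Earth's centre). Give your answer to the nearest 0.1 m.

ΔU = 250.1 m

The local up (radial) axis is (cos φ cos λ, cos φ sin λ, sin φ), giving ΔU = -87.530 − 25.403 + 363.014 = 250.08 m.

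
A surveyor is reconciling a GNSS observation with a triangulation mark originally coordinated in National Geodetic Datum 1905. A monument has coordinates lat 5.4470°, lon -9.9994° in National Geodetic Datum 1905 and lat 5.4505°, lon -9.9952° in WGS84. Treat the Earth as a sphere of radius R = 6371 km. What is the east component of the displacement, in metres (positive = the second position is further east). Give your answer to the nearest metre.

Δφ = 5.4505° − 5.4470° = +0.0035°; Δλ = -9.9952° − -9.9994° = +0.0042°.
1° along a meridian = πR/180 = 111195 m.
ΔN = Δφ × 111195 = 389.2 m; ΔE = Δλ × 111195 × cos(5.4470°) = +0.0042 × 111195 × 0.995484 = 464.9 m.

ΔE = 465 m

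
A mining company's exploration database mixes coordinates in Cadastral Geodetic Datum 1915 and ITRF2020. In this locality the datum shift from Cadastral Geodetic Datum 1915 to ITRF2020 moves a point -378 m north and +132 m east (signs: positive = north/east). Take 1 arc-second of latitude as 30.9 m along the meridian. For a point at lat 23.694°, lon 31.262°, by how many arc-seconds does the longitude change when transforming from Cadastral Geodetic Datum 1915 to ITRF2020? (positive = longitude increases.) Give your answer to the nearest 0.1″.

At latitude 23.694°, cos φ = 0.915705.
1″ of longitude at this latitude = 30.90 × cos φ = 28.2953 m, so Δλ = 132.0 / 28.2953 = 4.665″.

Δλ = 4.7″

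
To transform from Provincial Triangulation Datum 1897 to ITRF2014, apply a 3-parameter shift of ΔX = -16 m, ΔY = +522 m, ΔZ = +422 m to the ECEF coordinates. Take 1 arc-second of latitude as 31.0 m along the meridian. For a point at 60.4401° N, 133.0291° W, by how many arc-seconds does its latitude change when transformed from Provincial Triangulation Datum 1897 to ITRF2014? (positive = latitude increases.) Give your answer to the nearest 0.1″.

Δφ = 17.1″

sin φ = 0.869840, cos φ = 0.493333, sin λ = -0.731007, cos λ = -0.682370.
North component: ΔN = −sin φ cos λ·ΔX − sin φ sin λ·ΔY + cos φ·ΔZ = −(0.869840)(-0.682370)(-16) − (0.869840)(-0.731007)(522) + (0.493333)(422) = 530.61 m.
1° of latitude spans 3600 × 31.00 = 111600 m, so Δφ = 530.61 / 111600 × 3600 = 17.116″.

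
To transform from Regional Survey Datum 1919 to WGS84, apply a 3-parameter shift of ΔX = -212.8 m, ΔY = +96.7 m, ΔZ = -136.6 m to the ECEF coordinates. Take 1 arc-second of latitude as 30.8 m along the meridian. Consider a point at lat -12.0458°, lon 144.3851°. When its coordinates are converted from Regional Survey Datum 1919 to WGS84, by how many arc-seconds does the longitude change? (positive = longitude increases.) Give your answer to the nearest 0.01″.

sin φ = -0.208694, cos φ = 0.977981, sin λ = 0.582334, cos λ = -0.812949.
East component: ΔE = −sin λ·ΔX + cos λ·ΔY = −(0.582334)(-212.8) + (-0.812949)(96.7) = 45.31 m.
1° of latitude spans 3600 × 30.80 = 110880 m; at latitude φ, 1° of longitude spans that × cos φ = 108438.5 m, so Δλ = 45.31 / 108438.5 × 3600 = 1.504″.

Δλ = 1.50″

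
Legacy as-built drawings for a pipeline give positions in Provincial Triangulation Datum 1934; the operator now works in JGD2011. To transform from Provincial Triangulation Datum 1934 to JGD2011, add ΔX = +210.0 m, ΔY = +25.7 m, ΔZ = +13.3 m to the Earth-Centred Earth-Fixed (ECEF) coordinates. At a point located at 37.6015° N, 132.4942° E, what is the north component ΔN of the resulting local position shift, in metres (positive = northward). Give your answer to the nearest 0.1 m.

The local north axis is (−sin φ cos λ, −sin φ sin λ, cos φ), giving ΔN = 86.557 − 11.563 + 10.537 = 85.53 m.

ΔN = 85.5 m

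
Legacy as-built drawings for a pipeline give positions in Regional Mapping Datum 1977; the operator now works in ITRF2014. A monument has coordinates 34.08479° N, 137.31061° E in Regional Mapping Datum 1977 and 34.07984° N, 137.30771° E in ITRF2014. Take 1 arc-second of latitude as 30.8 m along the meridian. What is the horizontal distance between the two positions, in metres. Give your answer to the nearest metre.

610 m

Δφ = 34.07984° − 34.08479° = -0.00495°; Δλ = 137.30771° − 137.31061° = -0.00290°.
1° of latitude = 3600 × 30.80 = 110880 m.
ΔN = Δφ × 110880 = -548.9 m; ΔE = Δλ × 110880 × cos(34.08479°) = -0.00290 × 110880 × 0.828209 = -266.3 m.
Distance = √(ΔE² + ΔN²) = √((-266.3)² + (-548.9)²) = 610.1 m.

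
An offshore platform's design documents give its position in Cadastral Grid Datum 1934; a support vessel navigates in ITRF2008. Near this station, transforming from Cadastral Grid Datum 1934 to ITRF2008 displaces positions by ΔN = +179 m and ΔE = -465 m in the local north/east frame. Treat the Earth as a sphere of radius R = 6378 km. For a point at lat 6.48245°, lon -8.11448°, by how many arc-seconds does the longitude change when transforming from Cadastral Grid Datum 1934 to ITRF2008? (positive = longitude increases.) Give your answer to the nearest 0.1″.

At latitude 6.48245°, cos φ = 0.993606.
One radian of longitude at latitude φ spans R cos φ, so Δλ = ΔE / (R cos φ) = -465.0 / (6378000 × 0.993606) = -7.3376e-05 rad = -15.135″.

Δλ = -15.1″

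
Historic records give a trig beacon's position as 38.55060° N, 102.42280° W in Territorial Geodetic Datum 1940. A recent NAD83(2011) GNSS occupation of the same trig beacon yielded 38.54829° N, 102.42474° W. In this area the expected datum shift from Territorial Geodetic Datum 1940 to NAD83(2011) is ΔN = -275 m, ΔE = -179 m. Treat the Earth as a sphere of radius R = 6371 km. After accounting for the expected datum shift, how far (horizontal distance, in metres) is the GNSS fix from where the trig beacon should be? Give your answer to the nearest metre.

Observed coordinate differences: Δφ = -0.00231°, Δλ = -0.00194°.
Converting to metres (1° lat = 111195 m, cos φ = 0.782058): observed ΔN = -256.9 m, observed ΔE = -168.7 m.
Subtracting the expected shift leaves a residual of -256.9 − (-275) = 18.1 m north and -168.7 − (-179) = 10.3 m east.
Residual distance = √(18.1² + 10.3²) = 20.9 m.

21 m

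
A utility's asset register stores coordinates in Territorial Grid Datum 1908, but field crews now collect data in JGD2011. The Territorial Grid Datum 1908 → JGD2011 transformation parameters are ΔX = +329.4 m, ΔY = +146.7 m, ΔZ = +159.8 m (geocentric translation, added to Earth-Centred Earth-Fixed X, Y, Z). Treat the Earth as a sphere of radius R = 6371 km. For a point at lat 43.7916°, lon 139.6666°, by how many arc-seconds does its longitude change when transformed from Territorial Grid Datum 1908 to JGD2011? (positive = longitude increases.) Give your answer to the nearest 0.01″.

Δλ = -14.58″

sin φ = 0.692037, cos φ = 0.721862, sin λ = 0.647234, cos λ = -0.762291.
East component: ΔE = −sin λ·ΔX + cos λ·ΔY = −(0.647234)(329.4) + (-0.762291)(146.7) = -325.03 m.
1° of latitude spans πR/180 = 111195 m; at latitude φ, 1° of longitude spans that × cos φ = 80267.4 m, so Δλ = -325.03 / 80267.4 × 3600 = -14.578″.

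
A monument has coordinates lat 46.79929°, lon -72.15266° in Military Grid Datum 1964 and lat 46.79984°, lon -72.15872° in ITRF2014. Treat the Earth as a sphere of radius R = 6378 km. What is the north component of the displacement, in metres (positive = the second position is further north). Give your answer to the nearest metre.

ΔN = 61 m

Δφ = 46.79984° − 46.79929° = +0.00055°; Δλ = -72.15872° − -72.15266° = -0.00606°.
1° along a meridian = πR/180 = 111317 m.
ΔN = Δφ × 111317 = 61.2 m; ΔE = Δλ × 111317 × cos(46.79929°) = -0.00606 × 111317 × 0.684556 = -461.8 m.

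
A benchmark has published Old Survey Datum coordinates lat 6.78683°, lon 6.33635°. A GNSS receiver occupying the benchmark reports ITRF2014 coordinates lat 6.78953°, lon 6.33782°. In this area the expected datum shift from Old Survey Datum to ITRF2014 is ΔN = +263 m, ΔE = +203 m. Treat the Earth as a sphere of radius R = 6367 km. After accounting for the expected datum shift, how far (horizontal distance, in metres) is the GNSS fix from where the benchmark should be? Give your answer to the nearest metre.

55 m

Observed coordinate differences: Δφ = +0.00270°, Δλ = +0.00147°.
Converting to metres (1° lat = 111125 m, cos φ = 0.992993): observed ΔN = 300.0 m, observed ΔE = 162.2 m.
Subtracting the expected shift leaves a residual of 300.0 − (263) = 37.0 m north and 162.2 − (203) = -40.8 m east.
Residual distance = √(37.0² + (-40.8)²) = 55.1 m.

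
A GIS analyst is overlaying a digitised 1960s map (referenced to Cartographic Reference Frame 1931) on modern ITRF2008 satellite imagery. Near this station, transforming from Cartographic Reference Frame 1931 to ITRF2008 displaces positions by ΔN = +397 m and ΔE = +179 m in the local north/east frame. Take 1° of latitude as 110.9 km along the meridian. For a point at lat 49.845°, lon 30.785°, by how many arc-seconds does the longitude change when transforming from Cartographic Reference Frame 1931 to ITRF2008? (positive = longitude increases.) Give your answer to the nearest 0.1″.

Δλ = 9.0″

At latitude 49.845°, cos φ = 0.644858.
1° of longitude at this latitude = 110.9 × cos φ = 71.51 km, so Δλ = 179.0 / 71514.7 = 0.0025030° = 9.011″.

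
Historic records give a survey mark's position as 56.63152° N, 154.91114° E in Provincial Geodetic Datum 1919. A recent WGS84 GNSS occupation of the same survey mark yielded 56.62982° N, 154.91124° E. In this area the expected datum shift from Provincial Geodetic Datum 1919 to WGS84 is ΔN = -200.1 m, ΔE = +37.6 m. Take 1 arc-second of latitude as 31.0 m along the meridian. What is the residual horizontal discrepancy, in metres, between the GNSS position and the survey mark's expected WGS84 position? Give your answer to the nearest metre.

33 m

Observed coordinate differences: Δφ = -0.00170°, Δλ = +0.00010°.
Converting to metres (1° lat = 111600 m, cos φ = 0.550021): observed ΔN = -189.7 m, observed ΔE = 6.1 m.
Subtracting the expected shift leaves a residual of -189.7 − (-200.1) = 10.4 m north and 6.1 − (37.6) = -31.5 m east.
Residual distance = √(10.4² + (-31.5)²) = 33.1 m.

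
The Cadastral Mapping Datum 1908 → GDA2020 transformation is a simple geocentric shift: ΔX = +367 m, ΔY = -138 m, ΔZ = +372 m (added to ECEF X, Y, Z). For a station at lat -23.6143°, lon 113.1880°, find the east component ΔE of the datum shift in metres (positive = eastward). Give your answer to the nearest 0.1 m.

ΔE = -283.0 m

The local east axis at (φ, λ) is (−sin λ, cos λ, 0), so ΔE = −sin(113.1880°)·367 + cos(113.1880°)·(-138) = -283.02 m.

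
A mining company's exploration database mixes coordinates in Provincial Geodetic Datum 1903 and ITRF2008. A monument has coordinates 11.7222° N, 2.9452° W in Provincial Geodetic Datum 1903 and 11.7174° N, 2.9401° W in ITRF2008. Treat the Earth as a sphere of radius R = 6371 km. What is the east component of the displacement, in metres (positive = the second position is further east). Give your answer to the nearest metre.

ΔE = 555 m

Δφ = 11.7174° − 11.7222° = -0.0048°; Δλ = -2.9401° − -2.9452° = +0.0051°.
1° along a meridian = πR/180 = 111195 m.
ΔN = Δφ × 111195 = -533.7 m; ΔE = Δλ × 111195 × cos(11.7222°) = +0.0051 × 111195 × 0.979144 = 555.3 m.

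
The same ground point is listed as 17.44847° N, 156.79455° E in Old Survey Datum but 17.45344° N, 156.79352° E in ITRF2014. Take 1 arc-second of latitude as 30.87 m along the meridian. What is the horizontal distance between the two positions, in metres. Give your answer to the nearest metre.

563 m

Δφ = 17.45344° − 17.44847° = +0.00497°; Δλ = 156.79352° − 156.79455° = -0.00103°.
1° of latitude = 3600 × 30.87 = 111132 m.
ΔN = Δφ × 111132 = 552.3 m; ΔE = Δλ × 111132 × cos(17.44847°) = -0.00103 × 111132 × 0.953987 = -109.2 m.
Distance = √(ΔE² + ΔN²) = √((-109.2)² + 552.3²) = 563.0 m.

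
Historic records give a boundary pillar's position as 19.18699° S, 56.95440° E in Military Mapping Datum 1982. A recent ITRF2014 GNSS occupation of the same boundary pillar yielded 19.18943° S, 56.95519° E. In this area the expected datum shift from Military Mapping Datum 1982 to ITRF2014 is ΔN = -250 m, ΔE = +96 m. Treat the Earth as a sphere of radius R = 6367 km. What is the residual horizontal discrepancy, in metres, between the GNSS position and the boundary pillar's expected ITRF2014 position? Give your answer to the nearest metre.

Observed coordinate differences: Δφ = -0.00244°, Δλ = +0.00079°.
Converting to metres (1° lat = 111125 m, cos φ = 0.944451): observed ΔN = -271.1 m, observed ΔE = 82.9 m.
Subtracting the expected shift leaves a residual of -271.1 − (-250) = -21.1 m north and 82.9 − (96) = -13.1 m east.
Residual distance = √((-21.1)² + (-13.1)²) = 24.9 m.

25 m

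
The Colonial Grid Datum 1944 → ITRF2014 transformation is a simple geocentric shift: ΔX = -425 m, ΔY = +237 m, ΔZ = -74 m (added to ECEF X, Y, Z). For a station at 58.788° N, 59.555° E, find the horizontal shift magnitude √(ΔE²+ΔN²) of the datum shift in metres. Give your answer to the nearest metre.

487 m

The local east axis at (φ, λ) is (−sin λ, cos λ, 0), so ΔE = −sin(59.555°)·(-425) + cos(59.555°)·237 = 486.49 m.
The local north axis is (−sin φ cos λ, −sin φ sin λ, cos φ), giving ΔN = 184.181 − 174.747 − 38.347 = -28.91 m.
Horizontal magnitude = √(ΔE² + ΔN²) = √(486.49² + (-28.91)²) = 487.35 m.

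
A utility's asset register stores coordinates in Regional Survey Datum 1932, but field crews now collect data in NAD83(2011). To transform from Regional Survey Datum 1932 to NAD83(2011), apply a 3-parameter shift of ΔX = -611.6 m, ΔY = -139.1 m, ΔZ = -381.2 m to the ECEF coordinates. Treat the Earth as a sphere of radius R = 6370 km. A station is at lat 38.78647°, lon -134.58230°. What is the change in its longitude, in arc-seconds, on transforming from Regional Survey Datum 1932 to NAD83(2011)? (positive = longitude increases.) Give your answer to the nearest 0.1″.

sin φ = 0.626420, cos φ = 0.779486, sin λ = -0.712243, cos λ = -0.701933.
East component: ΔE = −sin λ·ΔX + cos λ·ΔY = −(-0.712243)(-611.6) + (-0.701933)(-139.1) = -337.97 m.
1° of latitude spans πR/180 = 111177 m; at latitude φ, 1° of longitude spans that × cos φ = 86661.3 m, so Δλ = -337.97 / 86661.3 × 3600 = -14.040″.

Δλ = -14.0″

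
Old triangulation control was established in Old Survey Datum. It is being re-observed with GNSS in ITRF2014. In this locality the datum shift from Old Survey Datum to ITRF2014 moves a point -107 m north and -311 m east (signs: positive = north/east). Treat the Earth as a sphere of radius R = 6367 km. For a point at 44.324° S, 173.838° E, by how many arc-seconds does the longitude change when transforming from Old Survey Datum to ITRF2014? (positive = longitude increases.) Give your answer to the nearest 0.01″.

Δλ = -14.08″

At latitude -44.324°, cos φ = 0.715400.
One radian of longitude at latitude φ spans R cos φ, so Δλ = ΔE / (R cos φ) = -311.0 / (6367000 × 0.715400) = -6.8277e-05 rad = -14.083″.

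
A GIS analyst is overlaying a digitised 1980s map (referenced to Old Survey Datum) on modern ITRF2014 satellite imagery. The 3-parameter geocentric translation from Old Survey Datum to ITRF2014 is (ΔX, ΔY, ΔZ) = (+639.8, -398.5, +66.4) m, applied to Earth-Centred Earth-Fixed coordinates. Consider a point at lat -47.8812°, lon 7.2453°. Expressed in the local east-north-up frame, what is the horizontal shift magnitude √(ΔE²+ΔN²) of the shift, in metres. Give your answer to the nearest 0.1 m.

At φ = -47.8812°, λ = 7.2453°: sin φ = -0.741756, cos φ = 0.670670, sin λ = 0.126118, cos λ = 0.992015.
ΔE = −sin λ·ΔX + cos λ·ΔY = −(0.126118)·(639.8) + (0.992015)·(-398.5) = -476.01 m.
ΔN = −sin φ cos λ·ΔX − sin φ sin λ·ΔY + cos φ·ΔZ = −(-0.741756)(0.992015)(639.8) − (-0.741756)(0.126118)(-398.5) + (0.670670)(66.4) = 478.04 m.
Horizontal magnitude = √(ΔE² + ΔN²) = √((-476.01)² + 478.04²) = 674.62 m.

674.6 m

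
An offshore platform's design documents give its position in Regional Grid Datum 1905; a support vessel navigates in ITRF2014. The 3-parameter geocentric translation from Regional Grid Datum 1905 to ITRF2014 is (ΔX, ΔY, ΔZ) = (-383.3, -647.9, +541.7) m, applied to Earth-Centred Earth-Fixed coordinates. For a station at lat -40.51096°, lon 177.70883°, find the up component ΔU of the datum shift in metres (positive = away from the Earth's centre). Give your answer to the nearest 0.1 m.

At φ = -40.51096°, λ = 177.70883°: sin φ = -0.649593, cos φ = 0.760282, sin λ = 0.039978, cos λ = -0.999201.
ΔU = cos φ cos λ·ΔX + cos φ sin λ·ΔY + sin φ·ΔZ = (0.760282)(-0.999201)(-383.3) + (0.760282)(0.039978)(-647.9) + (-0.649593)(541.7) = -80.39 m.

ΔU = -80.4 m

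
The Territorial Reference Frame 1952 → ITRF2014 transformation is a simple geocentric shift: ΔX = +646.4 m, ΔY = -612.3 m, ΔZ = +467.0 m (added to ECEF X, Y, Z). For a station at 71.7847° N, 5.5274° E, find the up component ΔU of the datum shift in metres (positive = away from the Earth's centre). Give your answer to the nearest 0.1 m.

ΔU = 626.3 m

At φ = 71.7847°, λ = 5.5274°: sin φ = 0.949889, cos φ = 0.312589, sin λ = 0.096322, cos λ = 0.995350.
ΔU = cos φ cos λ·ΔX + cos φ sin λ·ΔY + sin φ·ΔZ = (0.312589)(0.995350)(646.4) + (0.312589)(0.096322)(-612.3) + (0.949889)(467.0) = 626.28 m.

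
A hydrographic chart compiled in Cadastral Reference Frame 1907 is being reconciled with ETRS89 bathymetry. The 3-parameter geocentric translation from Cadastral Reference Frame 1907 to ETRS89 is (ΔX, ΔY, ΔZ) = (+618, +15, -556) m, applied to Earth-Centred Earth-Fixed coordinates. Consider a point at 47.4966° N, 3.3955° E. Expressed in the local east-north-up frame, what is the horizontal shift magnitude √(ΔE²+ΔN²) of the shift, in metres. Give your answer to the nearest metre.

831 m

The local east axis at (φ, λ) is (−sin λ, cos λ, 0), so ΔE = −sin(3.3955°)·618 + cos(3.3955°)·15 = -21.63 m.
The local north axis is (−sin φ cos λ, −sin φ sin λ, cos φ), giving ΔN = -454.813 − 0.655 − 375.652 = -831.12 m.
Horizontal magnitude = √(ΔE² + ΔN²) = √((-21.63)² + (-831.12)²) = 831.40 m.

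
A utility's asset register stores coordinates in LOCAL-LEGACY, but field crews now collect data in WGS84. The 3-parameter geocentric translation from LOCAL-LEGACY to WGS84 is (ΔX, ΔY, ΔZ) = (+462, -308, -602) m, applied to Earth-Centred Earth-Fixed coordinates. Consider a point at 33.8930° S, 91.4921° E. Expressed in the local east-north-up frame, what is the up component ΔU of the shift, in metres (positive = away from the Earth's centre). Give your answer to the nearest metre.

The local up (radial) axis is (cos φ cos λ, cos φ sin λ, sin φ), giving ΔU = -9.986 − 255.578 + 335.702 = 70.14 m.

ΔU = 70 m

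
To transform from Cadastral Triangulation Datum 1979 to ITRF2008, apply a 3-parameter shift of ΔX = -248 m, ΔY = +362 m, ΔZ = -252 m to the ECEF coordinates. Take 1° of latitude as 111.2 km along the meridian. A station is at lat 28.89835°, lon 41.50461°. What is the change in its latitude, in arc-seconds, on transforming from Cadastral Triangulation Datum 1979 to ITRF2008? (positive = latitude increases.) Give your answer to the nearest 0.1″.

Δφ = -8.0″

sin φ = 0.483257, cos φ = 0.875478, sin λ = 0.662680, cos λ = 0.748902.
North component: ΔN = −sin φ cos λ·ΔX − sin φ sin λ·ΔY + cos φ·ΔZ = −(0.483257)(0.748902)(-248) − (0.483257)(0.662680)(362) + (0.875478)(-252) = -246.79 m.
1° of latitude spans 111200 m, so Δφ = -246.79 / 111200 × 3600 = -7.990″.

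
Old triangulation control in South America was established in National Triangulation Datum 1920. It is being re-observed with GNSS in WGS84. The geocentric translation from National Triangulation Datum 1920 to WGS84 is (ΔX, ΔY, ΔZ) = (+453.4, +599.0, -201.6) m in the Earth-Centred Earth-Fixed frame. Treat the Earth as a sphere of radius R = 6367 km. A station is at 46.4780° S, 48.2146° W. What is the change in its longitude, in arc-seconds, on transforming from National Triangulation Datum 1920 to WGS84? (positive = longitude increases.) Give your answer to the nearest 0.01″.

Δλ = 34.68″

sin φ = -0.725110, cos φ = 0.688633, sin λ = -0.745646, cos λ = 0.666342.
East component: ΔE = −sin λ·ΔX + cos λ·ΔY = −(-0.745646)(453.4) + (0.666342)(599.0) = 737.21 m.
1° of latitude spans πR/180 = 111125 m; at latitude φ, 1° of longitude spans that × cos φ = 76524.4 m, so Δλ = 737.21 / 76524.4 × 3600 = 34.681″.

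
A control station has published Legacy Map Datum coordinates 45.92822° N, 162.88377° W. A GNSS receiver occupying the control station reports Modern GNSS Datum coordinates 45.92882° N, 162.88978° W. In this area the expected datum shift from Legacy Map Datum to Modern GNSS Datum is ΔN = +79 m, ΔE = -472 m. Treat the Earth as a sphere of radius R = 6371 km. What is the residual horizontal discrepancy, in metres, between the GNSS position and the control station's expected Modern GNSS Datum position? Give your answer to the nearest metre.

Observed coordinate differences: Δφ = +0.00060°, Δλ = -0.00601°.
Converting to metres (1° lat = 111195 m, cos φ = 0.695559): observed ΔN = 66.7 m, observed ΔE = -464.8 m.
Subtracting the expected shift leaves a residual of 66.7 − (79) = -12.3 m north and -464.8 − (-472) = 7.2 m east.
Residual distance = √((-12.3)² + 7.2²) = 14.2 m.

14 m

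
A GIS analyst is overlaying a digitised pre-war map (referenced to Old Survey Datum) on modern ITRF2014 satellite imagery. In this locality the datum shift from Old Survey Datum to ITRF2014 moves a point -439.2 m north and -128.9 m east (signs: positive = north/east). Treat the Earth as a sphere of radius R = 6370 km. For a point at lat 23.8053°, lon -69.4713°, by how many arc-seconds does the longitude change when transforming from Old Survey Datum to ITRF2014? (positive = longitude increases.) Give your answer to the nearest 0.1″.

Δλ = -4.6″

At latitude 23.8053°, cos φ = 0.914922.
One radian of longitude at latitude φ spans R cos φ, so Δλ = ΔE / (R cos φ) = -128.9 / (6370000 × 0.914922) = -2.2117e-05 rad = -4.562″.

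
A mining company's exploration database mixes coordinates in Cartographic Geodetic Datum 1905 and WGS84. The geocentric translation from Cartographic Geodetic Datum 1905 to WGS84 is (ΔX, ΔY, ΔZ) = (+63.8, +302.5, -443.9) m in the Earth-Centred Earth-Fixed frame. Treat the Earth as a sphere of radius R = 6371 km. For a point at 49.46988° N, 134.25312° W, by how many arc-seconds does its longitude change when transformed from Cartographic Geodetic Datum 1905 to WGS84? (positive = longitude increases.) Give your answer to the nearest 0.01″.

Δλ = -8.24″

sin φ = 0.760064, cos φ = 0.649848, sin λ = -0.716264, cos λ = -0.697829.
East component: ΔE = −sin λ·ΔX + cos λ·ΔY = −(-0.716264)(63.8) + (-0.697829)(302.5) = -165.40 m.
1° of latitude spans πR/180 = 111195 m; at latitude φ, 1° of longitude spans that × cos φ = 72259.8 m, so Δλ = -165.40 / 72259.8 × 3600 = -8.240″.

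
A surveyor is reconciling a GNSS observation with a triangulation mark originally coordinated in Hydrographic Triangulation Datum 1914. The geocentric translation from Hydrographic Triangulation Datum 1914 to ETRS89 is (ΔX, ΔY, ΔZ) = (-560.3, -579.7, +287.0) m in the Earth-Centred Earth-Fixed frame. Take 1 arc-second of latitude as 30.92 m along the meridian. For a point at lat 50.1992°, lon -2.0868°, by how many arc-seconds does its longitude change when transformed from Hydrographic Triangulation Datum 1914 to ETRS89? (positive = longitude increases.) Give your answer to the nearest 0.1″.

Δλ = -30.3″

sin φ = 0.768275, cos φ = 0.640120, sin λ = -0.036413, cos λ = 0.999337.
East component: ΔE = −sin λ·ΔX + cos λ·ΔY = −(-0.036413)(-560.3) + (0.999337)(-579.7) = -599.72 m.
1° of latitude spans 3600 × 30.92 = 111312 m; at latitude φ, 1° of longitude spans that × cos φ = 71253.1 m, so Δλ = -599.72 / 71253.1 × 3600 = -30.300″.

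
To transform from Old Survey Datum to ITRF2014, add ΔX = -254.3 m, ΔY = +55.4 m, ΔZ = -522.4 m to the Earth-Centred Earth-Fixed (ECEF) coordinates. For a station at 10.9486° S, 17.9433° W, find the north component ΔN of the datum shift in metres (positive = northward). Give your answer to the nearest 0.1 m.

ΔN = -562.1 m

At φ = -10.9486°, λ = -17.9433°: sin φ = -0.189928, cos φ = 0.981798, sin λ = -0.308076, cos λ = 0.951362.
ΔN = −sin φ cos λ·ΔX − sin φ sin λ·ΔY + cos φ·ΔZ = −(-0.189928)(0.951362)(-254.3) − (-0.189928)(-0.308076)(55.4) + (0.981798)(-522.4) = -562.08 m.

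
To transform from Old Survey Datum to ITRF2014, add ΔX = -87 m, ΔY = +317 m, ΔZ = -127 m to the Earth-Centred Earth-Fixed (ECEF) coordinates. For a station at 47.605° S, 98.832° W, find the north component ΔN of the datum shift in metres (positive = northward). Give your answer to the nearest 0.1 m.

ΔN = -307.1 m

The local north axis is (−sin φ cos λ, −sin φ sin λ, cos φ), giving ΔN = 9.865 − 231.333 − 85.628 = -307.10 m.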